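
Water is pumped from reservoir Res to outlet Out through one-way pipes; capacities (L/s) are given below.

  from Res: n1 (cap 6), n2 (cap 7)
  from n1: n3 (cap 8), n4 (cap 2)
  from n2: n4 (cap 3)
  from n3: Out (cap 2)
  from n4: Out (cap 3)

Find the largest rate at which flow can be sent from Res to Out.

Augment Res→n1→n3→Out: bottleneck 2, flow now 2.
Augment Res→n1→n4→Out: bottleneck 2, flow now 4.
Augment Res→n2→n4→Out: bottleneck 1, flow now 5.
No augmenting path remains; maximum flow = 5.
In the residual graph, reachable from Res: {Res, n1, n2, n3, n4}.
Min-cut edges: n3→Out (2), n4→Out (3); capacity 2 + 3 = 5.
This cut is saturated, so no flow can exceed 5.

5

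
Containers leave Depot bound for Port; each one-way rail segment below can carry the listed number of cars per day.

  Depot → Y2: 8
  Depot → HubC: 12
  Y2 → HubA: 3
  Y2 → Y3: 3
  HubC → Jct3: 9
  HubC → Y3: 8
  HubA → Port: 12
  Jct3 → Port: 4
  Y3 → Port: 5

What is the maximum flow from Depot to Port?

Augment Depot→Y2→HubA→Port: bottleneck 3, flow now 3.
Augment Depot→Y2→Y3→Port: bottleneck 3, flow now 6.
Augment Depot→HubC→Jct3→Port: bottleneck 4, flow now 10.
Augment Depot→HubC→Y3→Port: bottleneck 2, flow now 12.
No augmenting path remains; maximum flow = 12.
In the residual graph, reachable from Depot: {Depot, Y2, HubC, Jct3, Y3}.
Min-cut edges: Y2→HubA (3), Jct3→Port (4), Y3→Port (5); capacity 3 + 4 + 5 = 12.
This cut is saturated, so no flow can exceed 12.

12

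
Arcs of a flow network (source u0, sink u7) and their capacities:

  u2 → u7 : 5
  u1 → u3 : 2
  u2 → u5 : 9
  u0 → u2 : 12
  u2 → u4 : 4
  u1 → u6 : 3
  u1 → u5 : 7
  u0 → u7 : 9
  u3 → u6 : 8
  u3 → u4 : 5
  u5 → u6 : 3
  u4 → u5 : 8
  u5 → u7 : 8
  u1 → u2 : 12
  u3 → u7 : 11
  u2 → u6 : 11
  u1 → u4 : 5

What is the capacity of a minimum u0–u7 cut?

21

Augment u0→u7: bottleneck 9, flow now 9.
Augment u0→u2→u7: bottleneck 5, flow now 14.
Augment u0→u2→u5→u7: bottleneck 7, flow now 21.
No augmenting path remains; maximum flow = 21.
By max-flow min-cut, the minimum cut capacity equals the max flow.
In the residual graph, reachable from u0: {u0}.
Min-cut edges: u0→u2 (12), u0→u7 (9); capacity 12 + 9 = 21.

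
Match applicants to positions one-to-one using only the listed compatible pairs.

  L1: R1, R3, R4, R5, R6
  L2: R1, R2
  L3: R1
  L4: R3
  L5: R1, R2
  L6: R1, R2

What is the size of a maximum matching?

Unit-capacity flow: source→left, listed edges, right→sink; max matching = max flow.
Augmenting path L1→R1 (+1); matched 1.
Augmenting path L2→R2 (+1); matched 2.
Augmenting path L4→R3 (+1); matched 3.
Augmenting path L3→R1→L1→R4 (+1); matched 4.
No augmenting path remains; maximum matching = 4.
König certificate: {L1, L4, R1, R2} is a vertex cover of size 4 (every listed pair touches it), so no matching can be larger.

4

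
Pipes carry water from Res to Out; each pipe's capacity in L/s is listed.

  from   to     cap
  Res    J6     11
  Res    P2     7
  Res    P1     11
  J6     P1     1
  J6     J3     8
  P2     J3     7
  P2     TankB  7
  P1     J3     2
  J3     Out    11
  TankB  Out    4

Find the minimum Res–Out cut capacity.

Augment Res→J6→J3→Out: bottleneck 8, flow now 8.
Augment Res→P2→J3→Out: bottleneck 3, flow now 11.
Augment Res→P2→TankB→Out: bottleneck 4, flow now 15.
No augmenting path remains; maximum flow = 15.
By max-flow min-cut, the minimum cut capacity equals the max flow.
In the residual graph, reachable from Res: {Res, J6, P2, P1, J3, TankB}.
Min-cut edges: J3→Out (11), TankB→Out (4); capacity 11 + 4 = 15.

15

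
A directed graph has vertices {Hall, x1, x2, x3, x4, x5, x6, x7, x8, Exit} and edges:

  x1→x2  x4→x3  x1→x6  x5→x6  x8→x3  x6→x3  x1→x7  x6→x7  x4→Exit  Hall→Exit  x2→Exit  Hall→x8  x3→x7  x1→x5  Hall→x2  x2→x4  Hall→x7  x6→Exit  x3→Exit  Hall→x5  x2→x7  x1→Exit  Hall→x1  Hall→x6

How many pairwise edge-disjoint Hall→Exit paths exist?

Assign every edge capacity 1; by Menger, the answer equals the max flow.
Path Hall→Exit (+1); total 1.
Path Hall→x1→Exit (+1); total 2.
Path Hall→x2→Exit (+1); total 3.
Path Hall→x6→Exit (+1); total 4.
Path Hall→x8→x3→Exit (+1); total 5.
No residual Hall→Exit path; max flow = 5.
Certifying cut of size 5: {Hall→Exit, Hall→x1, Hall→x2, x3→Exit, x6→Exit}.

5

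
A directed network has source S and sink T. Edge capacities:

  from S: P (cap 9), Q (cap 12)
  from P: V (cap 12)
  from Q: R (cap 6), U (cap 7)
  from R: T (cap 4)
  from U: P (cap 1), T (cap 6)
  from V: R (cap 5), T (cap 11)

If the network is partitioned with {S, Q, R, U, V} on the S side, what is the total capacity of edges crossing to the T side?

31

Edges leaving {S, Q, R, U, V}: S→P (9), R→T (4), U→P (1), U→T (6), V→T (11).
Cut capacity = 9 + 4 + 1 + 6 + 11 = 31.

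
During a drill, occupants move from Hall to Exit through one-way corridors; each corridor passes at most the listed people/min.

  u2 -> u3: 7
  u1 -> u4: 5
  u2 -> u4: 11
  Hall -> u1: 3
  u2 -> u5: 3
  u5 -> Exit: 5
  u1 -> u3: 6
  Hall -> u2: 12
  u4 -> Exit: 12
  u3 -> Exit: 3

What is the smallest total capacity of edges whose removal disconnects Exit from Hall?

Augment Hall→u1→u3→Exit: bottleneck 3, flow now 3.
Augment Hall→u2→u4→Exit: bottleneck 11, flow now 14.
Augment Hall→u2→u5→Exit: bottleneck 1, flow now 15.
No augmenting path remains; maximum flow = 15.
By max-flow min-cut, the minimum cut capacity equals the max flow.
In the residual graph, reachable from Hall: {Hall}.
Min-cut edges: Hall→u1 (3), Hall→u2 (12); capacity 3 + 12 = 15.

15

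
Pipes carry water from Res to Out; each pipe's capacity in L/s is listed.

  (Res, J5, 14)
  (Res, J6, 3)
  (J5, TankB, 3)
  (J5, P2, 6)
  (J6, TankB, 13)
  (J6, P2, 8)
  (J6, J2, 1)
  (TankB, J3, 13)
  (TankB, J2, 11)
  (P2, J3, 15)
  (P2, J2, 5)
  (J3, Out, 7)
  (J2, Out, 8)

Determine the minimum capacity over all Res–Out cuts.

12

Augment Res→J6→J2→Out: bottleneck 1, flow now 1.
Augment Res→J5→TankB→J3→Out: bottleneck 3, flow now 4.
Augment Res→J5→P2→J3→Out: bottleneck 4, flow now 8.
Augment Res→J5→P2→J2→Out: bottleneck 2, flow now 10.
Augment Res→J6→TankB→J2→Out: bottleneck 2, flow now 12.
No augmenting path remains; maximum flow = 12.
By max-flow min-cut, the minimum cut capacity equals the max flow.
In the residual graph, reachable from Res: {Res, J5}.
Min-cut edges: Res→J6 (3), J5→TankB (3), J5→P2 (6); capacity 3 + 3 + 6 = 12.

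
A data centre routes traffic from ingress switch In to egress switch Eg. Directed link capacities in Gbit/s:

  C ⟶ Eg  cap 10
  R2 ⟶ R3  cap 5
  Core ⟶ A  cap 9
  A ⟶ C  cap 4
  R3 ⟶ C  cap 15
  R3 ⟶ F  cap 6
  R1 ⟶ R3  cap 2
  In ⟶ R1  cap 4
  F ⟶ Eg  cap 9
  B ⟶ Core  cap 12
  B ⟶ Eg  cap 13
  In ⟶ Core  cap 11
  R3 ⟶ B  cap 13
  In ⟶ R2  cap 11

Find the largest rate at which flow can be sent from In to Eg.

Augment In→R2→R3→C→Eg: bottleneck 5, flow now 5.
Augment In→R1→R3→C→Eg: bottleneck 2, flow now 7.
Augment In→Core→A→C→Eg: bottleneck 3, flow now 10.
Augment In→Core→A→C→R3→F→Eg: bottleneck 1, flow now 11. (uses reverse residual edge)
No augmenting path remains; maximum flow = 11.
In the residual graph, reachable from In: {In, R2, R1, Core, A}.
Min-cut edges: R2→R3 (5), R1→R3 (2), A→C (4); capacity 5 + 2 + 4 = 11.
This cut is saturated, so no flow can exceed 11.

11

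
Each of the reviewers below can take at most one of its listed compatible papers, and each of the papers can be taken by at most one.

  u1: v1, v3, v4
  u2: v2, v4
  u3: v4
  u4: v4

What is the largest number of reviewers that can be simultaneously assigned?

3

Unit-capacity flow: source→left, listed edges, right→sink; max matching = max flow.
Augmenting path u1→v1 (+1); matched 1.
Augmenting path u2→v2 (+1); matched 2.
Augmenting path u3→v4 (+1); matched 3.
No augmenting path remains; maximum matching = 3.
König certificate: {u1, u2, v4} is a vertex cover of size 3 (every listed pair touches it), so no matching can be larger.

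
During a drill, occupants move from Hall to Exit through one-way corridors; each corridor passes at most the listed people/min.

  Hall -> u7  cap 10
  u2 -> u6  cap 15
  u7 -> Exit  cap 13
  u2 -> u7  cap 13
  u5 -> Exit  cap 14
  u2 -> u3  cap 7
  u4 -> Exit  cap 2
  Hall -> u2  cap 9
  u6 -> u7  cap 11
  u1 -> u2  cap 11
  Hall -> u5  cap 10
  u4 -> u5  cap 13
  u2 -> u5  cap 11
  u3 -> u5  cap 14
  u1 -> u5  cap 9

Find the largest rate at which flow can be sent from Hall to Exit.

27

Augment Hall→u5→Exit: bottleneck 10, flow now 10.
Augment Hall→u7→Exit: bottleneck 10, flow now 20.
Augment Hall→u2→u5→Exit: bottleneck 4, flow now 24.
Augment Hall→u2→u7→Exit: bottleneck 3, flow now 27.
No augmenting path remains; maximum flow = 27.
In the residual graph, reachable from Hall: {Hall, u2, u3, u5, u6, u7}.
Min-cut edges: u5→Exit (14), u7→Exit (13); capacity 14 + 13 = 27.
This cut is saturated, so no flow can exceed 27.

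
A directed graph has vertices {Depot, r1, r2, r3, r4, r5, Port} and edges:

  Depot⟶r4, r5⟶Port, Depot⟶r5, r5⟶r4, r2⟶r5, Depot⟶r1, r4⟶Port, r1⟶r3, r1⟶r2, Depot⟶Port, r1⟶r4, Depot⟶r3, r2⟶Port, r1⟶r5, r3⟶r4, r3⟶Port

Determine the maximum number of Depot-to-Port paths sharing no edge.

5

Assign every edge capacity 1; by Menger, the answer equals the max flow.
Path Depot→Port (+1); total 1.
Path Depot→r3→Port (+1); total 2.
Path Depot→r4→Port (+1); total 3.
Path Depot→r5→Port (+1); total 4.
Path Depot→r1→r2→Port (+1); total 5.
No residual Depot→Port path; max flow = 5.
Certifying cut of size 5: {Depot→Port, Depot→r1, Depot→r3, Depot→r4, Depot→r5}.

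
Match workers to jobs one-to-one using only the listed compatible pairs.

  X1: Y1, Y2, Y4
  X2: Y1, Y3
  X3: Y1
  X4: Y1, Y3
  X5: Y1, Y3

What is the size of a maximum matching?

3

Unit-capacity flow: source→left, listed edges, right→sink; max matching = max flow.
Augmenting path X1→Y1 (+1); matched 1.
Augmenting path X2→Y3 (+1); matched 2.
Augmenting path X3→Y1→X1→Y2 (+1); matched 3.
No augmenting path remains; maximum matching = 3.
König certificate: {X1, Y1, Y3} is a vertex cover of size 3 (every listed pair touches it), so no matching can be larger.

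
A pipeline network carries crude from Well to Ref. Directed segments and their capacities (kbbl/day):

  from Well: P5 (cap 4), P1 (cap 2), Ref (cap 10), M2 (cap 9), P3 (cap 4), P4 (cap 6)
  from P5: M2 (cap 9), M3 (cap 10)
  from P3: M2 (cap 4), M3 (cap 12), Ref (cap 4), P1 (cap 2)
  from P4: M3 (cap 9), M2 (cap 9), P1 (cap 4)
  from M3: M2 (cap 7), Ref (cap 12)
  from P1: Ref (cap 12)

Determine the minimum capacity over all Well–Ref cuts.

26

Augment Well→Ref: bottleneck 10, flow now 10.
Augment Well→P3→Ref: bottleneck 4, flow now 14.
Augment Well→P1→Ref: bottleneck 2, flow now 16.
Augment Well→P5→M3→Ref: bottleneck 4, flow now 20.
Augment Well→P4→M3→Ref: bottleneck 6, flow now 26.
No augmenting path remains; maximum flow = 26.
By max-flow min-cut, the minimum cut capacity equals the max flow.
In the residual graph, reachable from Well: {Well, M2}.
Min-cut edges: Well→P5 (4), Well→P3 (4), Well→P4 (6), Well→P1 (2), Well→Ref (10); capacity 4 + 4 + 6 + 2 + 10 = 26.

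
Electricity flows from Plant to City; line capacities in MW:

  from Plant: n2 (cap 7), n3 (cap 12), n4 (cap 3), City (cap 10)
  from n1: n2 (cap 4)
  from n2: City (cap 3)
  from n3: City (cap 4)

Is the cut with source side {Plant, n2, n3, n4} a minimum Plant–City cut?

Given cut capacity: 10 + 3 + 4 = 17.
Augment Plant→City: bottleneck 10, flow now 10.
Augment Plant→n2→City: bottleneck 3, flow now 13.
Augment Plant→n3→City: bottleneck 4, flow now 17.
No augmenting path remains; maximum flow = 17.
Cut capacity 17 equals the max flow, so it is a minimum cut.

Yes — it is a minimum cut (capacity 17).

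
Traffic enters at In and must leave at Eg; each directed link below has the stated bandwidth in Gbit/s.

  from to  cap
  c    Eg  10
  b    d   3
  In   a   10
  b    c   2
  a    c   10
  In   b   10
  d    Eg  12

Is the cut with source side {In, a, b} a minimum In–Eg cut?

Given cut capacity: 10 + 2 + 3 = 15.
Augment In→a→c→Eg: bottleneck 10, flow now 10.
Augment In→b→d→Eg: bottleneck 3, flow now 13.
No augmenting path remains; maximum flow = 13.
In the residual graph, reachable from In: {In, a, b, c}.
Min-cut edges: b→d (3), c→Eg (10); capacity 3 + 10 = 13.
Cut capacity 15 exceeds the max flow 13, so it is not minimum.

No — its capacity is 15, but the minimum cut has capacity 13.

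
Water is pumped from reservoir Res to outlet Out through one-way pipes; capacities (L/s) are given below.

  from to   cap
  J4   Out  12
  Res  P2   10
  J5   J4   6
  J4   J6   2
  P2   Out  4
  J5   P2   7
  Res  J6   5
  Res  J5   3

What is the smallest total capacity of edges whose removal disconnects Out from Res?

7

Augment Res→P2→Out: bottleneck 4, flow now 4.
Augment Res→J5→J4→Out: bottleneck 3, flow now 7.
No augmenting path remains; maximum flow = 7.
By max-flow min-cut, the minimum cut capacity equals the max flow.
In the residual graph, reachable from Res: {Res, P2, J6}.
Min-cut edges: Res→J5 (3), P2→Out (4); capacity 3 + 4 = 7.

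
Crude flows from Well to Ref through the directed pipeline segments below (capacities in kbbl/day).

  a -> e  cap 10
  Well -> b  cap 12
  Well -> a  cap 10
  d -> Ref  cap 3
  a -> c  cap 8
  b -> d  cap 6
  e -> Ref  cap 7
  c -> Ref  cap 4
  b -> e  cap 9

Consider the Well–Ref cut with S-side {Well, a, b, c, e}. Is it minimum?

No — its capacity is 17, but the minimum cut has capacity 14.

Given cut capacity: 6 + 4 + 7 = 17.
Augment Well→a→c→Ref: bottleneck 4, flow now 4.
Augment Well→a→e→Ref: bottleneck 6, flow now 10.
Augment Well→b→d→Ref: bottleneck 3, flow now 13.
Augment Well→b→e→Ref: bottleneck 1, flow now 14.
No augmenting path remains; maximum flow = 14.
In the residual graph, reachable from Well: {Well, a, b, c, d, e}.
Min-cut edges: c→Ref (4), d→Ref (3), e→Ref (7); capacity 4 + 3 + 7 = 14.
Cut capacity 17 exceeds the max flow 14, so it is not minimum.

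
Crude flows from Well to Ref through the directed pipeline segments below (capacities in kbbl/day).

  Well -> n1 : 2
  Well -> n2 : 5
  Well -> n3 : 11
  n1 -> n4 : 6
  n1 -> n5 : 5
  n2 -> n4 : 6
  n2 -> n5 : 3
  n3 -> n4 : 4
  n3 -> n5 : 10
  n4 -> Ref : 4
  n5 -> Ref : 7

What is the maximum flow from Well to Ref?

Augment Well→n1→n4→Ref: bottleneck 2, flow now 2.
Augment Well→n2→n4→Ref: bottleneck 2, flow now 4.
Augment Well→n2→n5→Ref: bottleneck 3, flow now 7.
Augment Well→n3→n5→Ref: bottleneck 4, flow now 11.
No augmenting path remains; maximum flow = 11.
In the residual graph, reachable from Well: {Well, n1, n2, n3, n4, n5}.
Min-cut edges: n4→Ref (4), n5→Ref (7); capacity 4 + 7 = 11.
This cut is saturated, so no flow can exceed 11.

11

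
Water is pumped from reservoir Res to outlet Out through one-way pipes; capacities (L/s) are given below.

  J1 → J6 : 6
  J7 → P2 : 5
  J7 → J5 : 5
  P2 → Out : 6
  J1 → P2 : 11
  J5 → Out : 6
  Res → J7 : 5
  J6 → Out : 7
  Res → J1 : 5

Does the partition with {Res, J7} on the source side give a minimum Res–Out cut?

Given cut capacity: 5 + 5 + 5 = 15.
Augment Res→J7→P2→Out: bottleneck 5, flow now 5.
Augment Res→J1→P2→Out: bottleneck 1, flow now 6.
Augment Res→J1→J6→Out: bottleneck 4, flow now 10.
No augmenting path remains; maximum flow = 10.
In the residual graph, reachable from Res: {Res}.
Min-cut edges: Res→J7 (5), Res→J1 (5); capacity 5 + 5 = 10.
Cut capacity 15 exceeds the max flow 10, so it is not minimum.

No — its capacity is 15, but the minimum cut has capacity 10.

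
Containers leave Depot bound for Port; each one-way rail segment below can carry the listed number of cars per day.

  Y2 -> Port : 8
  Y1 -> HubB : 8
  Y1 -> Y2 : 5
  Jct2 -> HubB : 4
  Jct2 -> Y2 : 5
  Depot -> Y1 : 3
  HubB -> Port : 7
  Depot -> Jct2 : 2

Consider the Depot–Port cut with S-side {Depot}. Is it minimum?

Yes — it is a minimum cut (capacity 5).

Given cut capacity: 2 + 3 = 5.
Augment Depot→Jct2→Y2→Port: bottleneck 2, flow now 2.
Augment Depot→Y1→Y2→Port: bottleneck 3, flow now 5.
No augmenting path remains; maximum flow = 5.
Cut capacity 5 equals the max flow, so it is a minimum cut.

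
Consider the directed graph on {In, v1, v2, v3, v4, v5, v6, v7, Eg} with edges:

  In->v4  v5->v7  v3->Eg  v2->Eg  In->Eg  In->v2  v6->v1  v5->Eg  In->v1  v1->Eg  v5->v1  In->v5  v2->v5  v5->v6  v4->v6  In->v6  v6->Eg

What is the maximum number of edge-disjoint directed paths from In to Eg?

Assign every edge capacity 1; by Menger, the answer equals the max flow.
Path In→Eg (+1); total 1.
Path In→v1→Eg (+1); total 2.
Path In→v2→Eg (+1); total 3.
Path In→v5→Eg (+1); total 4.
Path In→v6→Eg (+1); total 5.
No residual In→Eg path; max flow = 5.
Certifying cut of size 5: {In→Eg, In→v2, In→v5, v1→Eg, v6→Eg}.

5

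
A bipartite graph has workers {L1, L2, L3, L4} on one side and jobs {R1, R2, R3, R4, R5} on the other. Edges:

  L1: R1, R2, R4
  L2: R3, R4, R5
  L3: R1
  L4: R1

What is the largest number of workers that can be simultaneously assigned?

3

Unit-capacity flow: source→left, listed edges, right→sink; max matching = max flow.
Augmenting path L1→R1 (+1); matched 1.
Augmenting path L2→R3 (+1); matched 2.
Augmenting path L3→R1→L1→R2 (+1); matched 3.
No augmenting path remains; maximum matching = 3.
König certificate: {L1, L2, R1} is a vertex cover of size 3 (every listed pair touches it), so no matching can be larger.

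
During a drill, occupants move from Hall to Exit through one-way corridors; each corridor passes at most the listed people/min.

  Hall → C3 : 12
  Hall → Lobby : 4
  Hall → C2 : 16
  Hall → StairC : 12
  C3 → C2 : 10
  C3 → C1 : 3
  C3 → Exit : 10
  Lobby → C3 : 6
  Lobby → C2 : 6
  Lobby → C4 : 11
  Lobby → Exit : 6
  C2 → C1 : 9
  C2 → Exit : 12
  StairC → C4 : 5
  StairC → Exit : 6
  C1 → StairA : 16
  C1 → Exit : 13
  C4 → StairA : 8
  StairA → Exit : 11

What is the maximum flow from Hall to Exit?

Augment Hall→C3→Exit: bottleneck 10, flow now 10.
Augment Hall→Lobby→Exit: bottleneck 4, flow now 14.
Augment Hall→C2→Exit: bottleneck 12, flow now 26.
Augment Hall→StairC→Exit: bottleneck 6, flow now 32.
Augment Hall→C3→C1→Exit: bottleneck 2, flow now 34.
Augment Hall→C2→C1→Exit: bottleneck 4, flow now 38.
Augment Hall→StairC→C4→StairA→Exit: bottleneck 5, flow now 43.
No augmenting path remains; maximum flow = 43.
In the residual graph, reachable from Hall: {Hall, StairC}.
Min-cut edges: Hall→C3 (12), Hall→Lobby (4), Hall→C2 (16), StairC→C4 (5), StairC→Exit (6); capacity 12 + 4 + 16 + 5 + 6 = 43.
This cut is saturated, so no flow can exceed 43.

43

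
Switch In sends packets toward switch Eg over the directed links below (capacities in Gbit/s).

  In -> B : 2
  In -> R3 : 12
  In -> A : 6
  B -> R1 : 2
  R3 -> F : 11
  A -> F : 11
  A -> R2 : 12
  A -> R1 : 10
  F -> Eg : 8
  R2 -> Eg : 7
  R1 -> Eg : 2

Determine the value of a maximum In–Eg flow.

Augment In→B→R1→Eg: bottleneck 2, flow now 2.
Augment In→R3→F→Eg: bottleneck 8, flow now 10.
Augment In→A→R2→Eg: bottleneck 6, flow now 16.
No augmenting path remains; maximum flow = 16.
In the residual graph, reachable from In: {In, R3, F}.
Min-cut edges: In→B (2), In→A (6), F→Eg (8); capacity 2 + 6 + 8 = 16.
This cut is saturated, so no flow can exceed 16.

16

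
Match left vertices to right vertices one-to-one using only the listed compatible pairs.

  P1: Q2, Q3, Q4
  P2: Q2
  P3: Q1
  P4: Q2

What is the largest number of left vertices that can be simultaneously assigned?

Unit-capacity flow: source→left, listed edges, right→sink; max matching = max flow.
Augmenting path P1→Q2 (+1); matched 1.
Augmenting path P3→Q1 (+1); matched 2.
Augmenting path P2→Q2→P1→Q3 (+1); matched 3.
No augmenting path remains; maximum matching = 3.
König certificate: {P1, P3, Q2} is a vertex cover of size 3 (every listed pair touches it), so no matching can be larger.

3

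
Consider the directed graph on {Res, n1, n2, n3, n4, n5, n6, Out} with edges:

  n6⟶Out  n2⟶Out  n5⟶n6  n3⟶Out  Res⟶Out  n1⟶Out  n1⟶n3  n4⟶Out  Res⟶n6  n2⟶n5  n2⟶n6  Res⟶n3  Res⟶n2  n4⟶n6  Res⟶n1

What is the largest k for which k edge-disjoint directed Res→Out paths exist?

Assign every edge capacity 1; by Menger, the answer equals the max flow.
Path Res→Out (+1); total 1.
Path Res→n1→Out (+1); total 2.
Path Res→n2→Out (+1); total 3.
Path Res→n3→Out (+1); total 4.
Path Res→n6→Out (+1); total 5.
No residual Res→Out path; max flow = 5.
Certifying cut of size 5: {Res→Out, Res→n1, Res→n2, Res→n3, Res→n6}.

5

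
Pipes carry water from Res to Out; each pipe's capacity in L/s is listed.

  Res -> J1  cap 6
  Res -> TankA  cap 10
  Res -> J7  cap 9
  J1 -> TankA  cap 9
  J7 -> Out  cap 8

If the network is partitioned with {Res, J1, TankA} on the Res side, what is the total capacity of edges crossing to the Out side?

9

Edges leaving {Res, J1, TankA}: Res→J7 (9).
Cut capacity = 9 = 9.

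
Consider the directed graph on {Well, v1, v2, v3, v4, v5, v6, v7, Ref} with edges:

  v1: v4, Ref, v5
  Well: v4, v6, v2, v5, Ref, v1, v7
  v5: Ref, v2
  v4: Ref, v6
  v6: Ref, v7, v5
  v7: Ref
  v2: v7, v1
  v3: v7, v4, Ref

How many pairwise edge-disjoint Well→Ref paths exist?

6

Assign every edge capacity 1; by Menger, the answer equals the max flow.
Path Well→Ref (+1); total 1.
Path Well→v1→Ref (+1); total 2.
Path Well→v4→Ref (+1); total 3.
Path Well→v5→Ref (+1); total 4.
Path Well→v6→Ref (+1); total 5.
Path Well→v7→Ref (+1); total 6.
No residual Well→Ref path; max flow = 6.
Certifying cut of size 6: {Well→Ref, v1→Ref, v4→Ref, v5→Ref, v6→Ref, v7→Ref}.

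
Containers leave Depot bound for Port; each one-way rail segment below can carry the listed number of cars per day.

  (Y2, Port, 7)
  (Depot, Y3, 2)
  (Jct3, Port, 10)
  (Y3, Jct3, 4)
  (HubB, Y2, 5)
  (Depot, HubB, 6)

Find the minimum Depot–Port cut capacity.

7

Augment Depot→HubB→Y2→Port: bottleneck 5, flow now 5.
Augment Depot→Y3→Jct3→Port: bottleneck 2, flow now 7.
No augmenting path remains; maximum flow = 7.
By max-flow min-cut, the minimum cut capacity equals the max flow.
In the residual graph, reachable from Depot: {Depot, HubB}.
Min-cut edges: Depot→Y3 (2), HubB→Y2 (5); capacity 2 + 5 = 7.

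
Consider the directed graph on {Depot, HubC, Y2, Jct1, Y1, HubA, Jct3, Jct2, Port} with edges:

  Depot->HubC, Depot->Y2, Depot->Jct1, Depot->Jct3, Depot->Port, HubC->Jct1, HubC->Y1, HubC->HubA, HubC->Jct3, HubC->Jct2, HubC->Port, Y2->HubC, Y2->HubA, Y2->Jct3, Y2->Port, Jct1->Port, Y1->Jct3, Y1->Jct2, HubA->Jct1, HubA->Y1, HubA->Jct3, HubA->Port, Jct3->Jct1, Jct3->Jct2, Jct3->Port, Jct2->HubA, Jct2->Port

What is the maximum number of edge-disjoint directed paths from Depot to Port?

5

Assign every edge capacity 1; by Menger, the answer equals the max flow.
Path Depot→Port (+1); total 1.
Path Depot→HubC→Port (+1); total 2.
Path Depot→Y2→Port (+1); total 3.
Path Depot→Jct1→Port (+1); total 4.
Path Depot→Jct3→Port (+1); total 5.
No residual Depot→Port path; max flow = 5.
Certifying cut of size 5: {Depot→HubC, Depot→Jct1, Depot→Jct3, Depot→Port, Depot→Y2}.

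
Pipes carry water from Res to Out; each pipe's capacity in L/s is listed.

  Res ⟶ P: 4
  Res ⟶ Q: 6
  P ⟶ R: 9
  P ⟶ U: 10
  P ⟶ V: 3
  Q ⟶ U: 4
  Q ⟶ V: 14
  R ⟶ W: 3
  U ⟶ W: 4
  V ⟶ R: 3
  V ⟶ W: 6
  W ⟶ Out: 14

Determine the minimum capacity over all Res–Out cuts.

10

Augment Res→P→R→W→Out: bottleneck 3, flow now 3.
Augment Res→P→U→W→Out: bottleneck 1, flow now 4.
Augment Res→Q→U→W→Out: bottleneck 3, flow now 7.
Augment Res→Q→V→W→Out: bottleneck 3, flow now 10.
No augmenting path remains; maximum flow = 10.
By max-flow min-cut, the minimum cut capacity equals the max flow.
In the residual graph, reachable from Res: {Res}.
Min-cut edges: Res→P (4), Res→Q (6); capacity 4 + 6 = 10.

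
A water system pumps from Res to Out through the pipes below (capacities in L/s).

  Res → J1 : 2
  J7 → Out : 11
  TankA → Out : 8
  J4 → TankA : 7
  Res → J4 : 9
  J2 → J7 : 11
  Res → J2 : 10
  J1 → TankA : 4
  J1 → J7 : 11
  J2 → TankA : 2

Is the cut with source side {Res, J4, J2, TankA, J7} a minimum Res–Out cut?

No — its capacity is 21, but the minimum cut has capacity 19.

Given cut capacity: 2 + 8 + 11 = 21.
Augment Res→J4→TankA→Out: bottleneck 7, flow now 7.
Augment Res→J2→TankA→Out: bottleneck 1, flow now 8.
Augment Res→J2→J7→Out: bottleneck 9, flow now 17.
Augment Res→J1→J7→Out: bottleneck 2, flow now 19.
No augmenting path remains; maximum flow = 19.
In the residual graph, reachable from Res: {Res, J4}.
Min-cut edges: Res→J2 (10), Res→J1 (2), J4→TankA (7); capacity 10 + 2 + 7 = 19.
Cut capacity 21 exceeds the max flow 19, so it is not minimum.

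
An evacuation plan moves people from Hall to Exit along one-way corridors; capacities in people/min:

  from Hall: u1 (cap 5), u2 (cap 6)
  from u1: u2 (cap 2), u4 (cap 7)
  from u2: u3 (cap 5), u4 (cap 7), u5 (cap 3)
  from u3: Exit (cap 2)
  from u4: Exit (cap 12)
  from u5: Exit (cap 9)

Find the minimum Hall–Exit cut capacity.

Augment Hall→u1→u4→Exit: bottleneck 5, flow now 5.
Augment Hall→u2→u3→Exit: bottleneck 2, flow now 7.
Augment Hall→u2→u4→Exit: bottleneck 4, flow now 11.
No augmenting path remains; maximum flow = 11.
By max-flow min-cut, the minimum cut capacity equals the max flow.
In the residual graph, reachable from Hall: {Hall}.
Min-cut edges: Hall→u1 (5), Hall→u2 (6); capacity 5 + 6 = 11.

11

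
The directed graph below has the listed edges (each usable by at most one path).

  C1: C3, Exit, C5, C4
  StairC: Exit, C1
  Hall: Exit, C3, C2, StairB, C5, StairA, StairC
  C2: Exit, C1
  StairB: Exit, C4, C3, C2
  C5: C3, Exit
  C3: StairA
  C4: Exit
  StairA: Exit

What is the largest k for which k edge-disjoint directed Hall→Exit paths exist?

6

Assign every edge capacity 1; by Menger, the answer equals the max flow.
Path Hall→Exit (+1); total 1.
Path Hall→StairC→Exit (+1); total 2.
Path Hall→C5→Exit (+1); total 3.
Path Hall→StairA→Exit (+1); total 4.
Path Hall→StairB→Exit (+1); total 5.
Path Hall→C2→Exit (+1); total 6.
No residual Hall→Exit path; max flow = 6.
Certifying cut of size 6: {Hall→C2, Hall→C5, Hall→Exit, Hall→StairB, Hall→StairC, StairA→Exit}.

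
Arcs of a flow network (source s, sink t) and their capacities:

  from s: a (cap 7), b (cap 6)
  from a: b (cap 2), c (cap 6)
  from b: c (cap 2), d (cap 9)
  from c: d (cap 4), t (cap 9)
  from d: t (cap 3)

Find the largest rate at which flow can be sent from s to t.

Augment s→a→c→t: bottleneck 6, flow now 6.
Augment s→b→c→t: bottleneck 2, flow now 8.
Augment s→b→d→t: bottleneck 3, flow now 11.
No augmenting path remains; maximum flow = 11.
In the residual graph, reachable from s: {s, a, b, d}.
Min-cut edges: a→c (6), b→c (2), d→t (3); capacity 6 + 2 + 3 = 11.
This cut is saturated, so no flow can exceed 11.

11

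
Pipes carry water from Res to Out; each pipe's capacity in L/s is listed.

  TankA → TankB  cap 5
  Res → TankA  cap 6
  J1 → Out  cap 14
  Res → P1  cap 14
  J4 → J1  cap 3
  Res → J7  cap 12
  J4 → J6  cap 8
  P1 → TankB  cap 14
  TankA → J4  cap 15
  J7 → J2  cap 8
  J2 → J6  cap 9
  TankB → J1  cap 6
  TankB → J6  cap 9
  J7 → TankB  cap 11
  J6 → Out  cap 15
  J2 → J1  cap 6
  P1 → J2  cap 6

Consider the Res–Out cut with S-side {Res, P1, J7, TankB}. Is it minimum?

No — its capacity is 35, but the minimum cut has capacity 29.

Given cut capacity: 6 + 6 + 8 + 6 + 9 = 35.
Augment Res→TankA→J4→J1→Out: bottleneck 3, flow now 3.
Augment Res→TankA→J4→J6→Out: bottleneck 3, flow now 6.
Augment Res→P1→TankB→J1→Out: bottleneck 6, flow now 12.
Augment Res→P1→TankB→J6→Out: bottleneck 8, flow now 20.
Augment Res→J7→TankB→J6→Out: bottleneck 1, flow now 21.
Augment Res→J7→J2→J1→Out: bottleneck 5, flow now 26.
Augment Res→J7→J2→J6→Out: bottleneck 3, flow now 29.
No augmenting path remains; maximum flow = 29.
In the residual graph, reachable from Res: {Res, TankA, P1, J7, J4, TankB, J2, J1, J6}.
Min-cut edges: J1→Out (14), J6→Out (15); capacity 14 + 15 = 29.
Cut capacity 35 exceeds the max flow 29, so it is not minimum.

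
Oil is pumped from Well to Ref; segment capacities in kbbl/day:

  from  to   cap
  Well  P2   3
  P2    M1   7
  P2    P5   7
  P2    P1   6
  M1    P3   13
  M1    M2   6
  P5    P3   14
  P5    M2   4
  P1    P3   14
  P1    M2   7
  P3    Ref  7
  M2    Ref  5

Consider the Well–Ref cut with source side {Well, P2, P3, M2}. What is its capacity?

32

Edges leaving {Well, P2, P3, M2}: P2→M1 (7), P2→P5 (7), P2→P1 (6), P3→Ref (7), M2→Ref (5).
Cut capacity = 7 + 7 + 6 + 7 + 5 = 32.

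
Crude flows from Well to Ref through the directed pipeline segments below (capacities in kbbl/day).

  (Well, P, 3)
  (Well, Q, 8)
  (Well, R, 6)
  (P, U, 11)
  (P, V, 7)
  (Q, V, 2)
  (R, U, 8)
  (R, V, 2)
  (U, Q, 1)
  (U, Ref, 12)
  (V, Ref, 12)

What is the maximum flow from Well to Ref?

Augment Well→P→U→Ref: bottleneck 3, flow now 3.
Augment Well→Q→V→Ref: bottleneck 2, flow now 5.
Augment Well→R→U→Ref: bottleneck 6, flow now 11.
No augmenting path remains; maximum flow = 11.
In the residual graph, reachable from Well: {Well, Q}.
Min-cut edges: Well→P (3), Well→R (6), Q→V (2); capacity 3 + 6 + 2 = 11.
This cut is saturated, so no flow can exceed 11.

11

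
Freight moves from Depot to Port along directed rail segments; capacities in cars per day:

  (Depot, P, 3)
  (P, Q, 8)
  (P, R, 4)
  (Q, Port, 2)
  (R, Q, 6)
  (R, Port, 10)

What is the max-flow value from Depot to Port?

Augment Depot→P→Q→Port: bottleneck 2, flow now 2.
Augment Depot→P→R→Port: bottleneck 1, flow now 3.
No augmenting path remains; maximum flow = 3.
In the residual graph, reachable from Depot: {Depot}.
Min-cut edges: Depot→P (3); capacity 3 = 3.
This cut is saturated, so no flow can exceed 3.

3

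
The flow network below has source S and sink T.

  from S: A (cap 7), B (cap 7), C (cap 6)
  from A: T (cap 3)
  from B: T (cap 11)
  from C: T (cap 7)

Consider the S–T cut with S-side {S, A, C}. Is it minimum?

Given cut capacity: 7 + 3 + 7 = 17.
Augment S→A→T: bottleneck 3, flow now 3.
Augment S→B→T: bottleneck 7, flow now 10.
Augment S→C→T: bottleneck 6, flow now 16.
No augmenting path remains; maximum flow = 16.
In the residual graph, reachable from S: {S, A}.
Min-cut edges: S→B (7), S→C (6), A→T (3); capacity 7 + 6 + 3 = 16.
Cut capacity 17 exceeds the max flow 16, so it is not minimum.

No — its capacity is 17, but the minimum cut has capacity 16.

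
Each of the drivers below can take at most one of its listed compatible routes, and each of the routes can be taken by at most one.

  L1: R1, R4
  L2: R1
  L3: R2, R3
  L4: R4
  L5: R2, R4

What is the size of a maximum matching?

Unit-capacity flow: source→left, listed edges, right→sink; max matching = max flow.
Augmenting path L1→R1 (+1); matched 1.
Augmenting path L3→R2 (+1); matched 2.
Augmenting path L4→R4 (+1); matched 3.
Augmenting path L5→R2→L3→R3 (+1); matched 4.
No augmenting path remains; maximum matching = 4.
König certificate: {L3, L5, R1, R4} is a vertex cover of size 4 (every listed pair touches it), so no matching can be larger.

4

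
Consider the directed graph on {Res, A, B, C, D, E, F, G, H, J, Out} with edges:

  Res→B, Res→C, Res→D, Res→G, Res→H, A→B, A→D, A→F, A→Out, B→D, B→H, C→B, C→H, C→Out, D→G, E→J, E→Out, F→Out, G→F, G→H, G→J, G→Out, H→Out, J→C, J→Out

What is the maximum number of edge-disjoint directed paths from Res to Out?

4

Assign every edge capacity 1; by Menger, the answer equals the max flow.
Path Res→C→Out (+1); total 1.
Path Res→G→Out (+1); total 2.
Path Res→H→Out (+1); total 3.
Path Res→D→G→F→Out (+1); total 4.
No residual Res→Out path; max flow = 4.
Certifying cut of size 4: {D→G, H→Out, Res→C, Res→G}.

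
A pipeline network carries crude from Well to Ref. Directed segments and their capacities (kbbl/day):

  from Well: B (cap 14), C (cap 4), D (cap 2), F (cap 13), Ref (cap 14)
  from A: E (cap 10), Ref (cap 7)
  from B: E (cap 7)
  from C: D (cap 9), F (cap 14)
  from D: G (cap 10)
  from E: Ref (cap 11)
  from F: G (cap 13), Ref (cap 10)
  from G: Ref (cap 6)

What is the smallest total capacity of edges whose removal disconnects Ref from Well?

37

Augment Well→Ref: bottleneck 14, flow now 14.
Augment Well→F→Ref: bottleneck 10, flow now 24.
Augment Well→B→E→Ref: bottleneck 7, flow now 31.
Augment Well→D→G→Ref: bottleneck 2, flow now 33.
Augment Well→F→G→Ref: bottleneck 3, flow now 36.
Augment Well→C→D→G→Ref: bottleneck 1, flow now 37.
No augmenting path remains; maximum flow = 37.
By max-flow min-cut, the minimum cut capacity equals the max flow.
In the residual graph, reachable from Well: {Well, B, C, D, F, G}.
Min-cut edges: Well→Ref (14), B→E (7), F→Ref (10), G→Ref (6); capacity 14 + 7 + 10 + 6 = 37.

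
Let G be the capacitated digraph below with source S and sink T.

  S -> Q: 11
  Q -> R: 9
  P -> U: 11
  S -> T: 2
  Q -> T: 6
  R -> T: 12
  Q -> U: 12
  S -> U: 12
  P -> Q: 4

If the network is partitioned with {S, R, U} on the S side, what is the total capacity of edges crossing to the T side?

Edges leaving {S, R, U}: S→Q (11), S→T (2), R→T (12).
Cut capacity = 11 + 2 + 12 = 25.

25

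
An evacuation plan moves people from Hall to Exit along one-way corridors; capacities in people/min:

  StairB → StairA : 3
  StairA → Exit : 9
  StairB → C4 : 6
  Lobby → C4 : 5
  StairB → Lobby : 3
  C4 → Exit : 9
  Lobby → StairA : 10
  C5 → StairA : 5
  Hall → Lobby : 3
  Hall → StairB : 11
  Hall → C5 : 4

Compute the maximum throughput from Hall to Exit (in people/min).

18

Augment Hall→Lobby→C4→Exit: bottleneck 3, flow now 3.
Augment Hall→StairB→C4→Exit: bottleneck 6, flow now 9.
Augment Hall→StairB→StairA→Exit: bottleneck 3, flow now 12.
Augment Hall→C5→StairA→Exit: bottleneck 4, flow now 16.
Augment Hall→StairB→Lobby→StairA→Exit: bottleneck 2, flow now 18.
No augmenting path remains; maximum flow = 18.
In the residual graph, reachable from Hall: {Hall}.
Min-cut edges: Hall→Lobby (3), Hall→StairB (11), Hall→C5 (4); capacity 3 + 11 + 4 = 18.
This cut is saturated, so no flow can exceed 18.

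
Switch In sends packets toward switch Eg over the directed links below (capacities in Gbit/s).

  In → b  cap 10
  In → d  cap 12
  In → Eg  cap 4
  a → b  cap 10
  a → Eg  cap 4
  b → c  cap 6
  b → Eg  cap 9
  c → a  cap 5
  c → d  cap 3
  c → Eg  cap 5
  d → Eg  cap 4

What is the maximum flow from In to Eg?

18

Augment In→Eg: bottleneck 4, flow now 4.
Augment In→b→Eg: bottleneck 9, flow now 13.
Augment In→d→Eg: bottleneck 4, flow now 17.
Augment In→b→c→Eg: bottleneck 1, flow now 18.
No augmenting path remains; maximum flow = 18.
In the residual graph, reachable from In: {In, d}.
Min-cut edges: In→b (10), In→Eg (4), d→Eg (4); capacity 10 + 4 + 4 = 18.
This cut is saturated, so no flow can exceed 18.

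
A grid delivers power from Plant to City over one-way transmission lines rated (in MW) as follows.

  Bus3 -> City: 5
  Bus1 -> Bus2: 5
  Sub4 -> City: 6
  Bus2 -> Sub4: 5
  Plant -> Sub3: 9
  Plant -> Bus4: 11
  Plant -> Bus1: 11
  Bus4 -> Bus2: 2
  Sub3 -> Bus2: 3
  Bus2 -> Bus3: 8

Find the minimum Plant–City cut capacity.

Augment Plant→Sub3→Bus2→Sub4→City: bottleneck 3, flow now 3.
Augment Plant→Bus1→Bus2→Sub4→City: bottleneck 2, flow now 5.
Augment Plant→Bus1→Bus2→Bus3→City: bottleneck 3, flow now 8.
Augment Plant→Bus4→Bus2→Bus3→City: bottleneck 2, flow now 10.
No augmenting path remains; maximum flow = 10.
By max-flow min-cut, the minimum cut capacity equals the max flow.
In the residual graph, reachable from Plant: {Plant, Sub3, Bus1, Bus4}.
Min-cut edges: Sub3→Bus2 (3), Bus1→Bus2 (5), Bus4→Bus2 (2); capacity 3 + 5 + 2 = 10.

10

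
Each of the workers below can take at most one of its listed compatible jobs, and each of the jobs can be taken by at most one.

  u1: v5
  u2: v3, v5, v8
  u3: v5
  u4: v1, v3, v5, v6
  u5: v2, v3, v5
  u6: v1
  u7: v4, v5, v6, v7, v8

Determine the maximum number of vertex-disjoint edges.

Unit-capacity flow: source→left, listed edges, right→sink; max matching = max flow.
Augmenting path u1→v5 (+1); matched 1.
Augmenting path u2→v3 (+1); matched 2.
Augmenting path u4→v1 (+1); matched 3.
Augmenting path u5→v2 (+1); matched 4.
Augmenting path u7→v4 (+1); matched 5.
Augmenting path u6→v1→u4→v6 (+1); matched 6.
No augmenting path remains; maximum matching = 6.
König certificate: {u2, u4, u5, u6, u7, v5} is a vertex cover of size 6 (every listed pair touches it), so no matching can be larger.

6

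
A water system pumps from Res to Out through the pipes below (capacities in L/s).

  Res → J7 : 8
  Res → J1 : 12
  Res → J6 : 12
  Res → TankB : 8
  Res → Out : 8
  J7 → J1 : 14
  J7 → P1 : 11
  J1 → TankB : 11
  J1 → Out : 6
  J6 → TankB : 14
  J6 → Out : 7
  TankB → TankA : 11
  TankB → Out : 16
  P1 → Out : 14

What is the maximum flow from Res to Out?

Augment Res→Out: bottleneck 8, flow now 8.
Augment Res→J1→Out: bottleneck 6, flow now 14.
Augment Res→J6→Out: bottleneck 7, flow now 21.
Augment Res→TankB→Out: bottleneck 8, flow now 29.
Augment Res→J7→P1→Out: bottleneck 8, flow now 37.
Augment Res→J1→TankB→Out: bottleneck 6, flow now 43.
Augment Res→J6→TankB→Out: bottleneck 2, flow now 45.
No augmenting path remains; maximum flow = 45.
In the residual graph, reachable from Res: {Res, J1, J6, TankB, TankA}.
Min-cut edges: Res→J7 (8), Res→Out (8), J1→Out (6), J6→Out (7), TankB→Out (16); capacity 8 + 8 + 6 + 7 + 16 = 45.
This cut is saturated, so no flow can exceed 45.

45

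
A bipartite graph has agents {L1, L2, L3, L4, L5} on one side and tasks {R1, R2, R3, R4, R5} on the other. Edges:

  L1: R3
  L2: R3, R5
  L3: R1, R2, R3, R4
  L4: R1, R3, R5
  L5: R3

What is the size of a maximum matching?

4

Unit-capacity flow: source→left, listed edges, right→sink; max matching = max flow.
Augmenting path L1→R3 (+1); matched 1.
Augmenting path L2→R5 (+1); matched 2.
Augmenting path L3→R1 (+1); matched 3.
Augmenting path L4→R1→L3→R2 (+1); matched 4.
No augmenting path remains; maximum matching = 4.
König certificate: {L2, L3, L4, R3} is a vertex cover of size 4 (every listed pair touches it), so no matching can be larger.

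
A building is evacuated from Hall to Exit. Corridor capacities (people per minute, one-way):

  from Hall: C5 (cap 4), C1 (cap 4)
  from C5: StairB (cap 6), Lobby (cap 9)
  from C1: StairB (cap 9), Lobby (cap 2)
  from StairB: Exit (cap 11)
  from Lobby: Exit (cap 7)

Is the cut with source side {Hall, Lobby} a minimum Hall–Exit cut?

No — its capacity is 15, but the minimum cut has capacity 8.

Given cut capacity: 4 + 4 + 7 = 15.
Augment Hall→C5→StairB→Exit: bottleneck 4, flow now 4.
Augment Hall→C1→StairB→Exit: bottleneck 4, flow now 8.
No augmenting path remains; maximum flow = 8.
In the residual graph, reachable from Hall: {Hall}.
Min-cut edges: Hall→C5 (4), Hall→C1 (4); capacity 4 + 4 = 8.
Cut capacity 15 exceeds the max flow 8, so it is not minimum.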